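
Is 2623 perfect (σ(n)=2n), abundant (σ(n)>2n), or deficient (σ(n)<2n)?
deficient

Proper divisors of 2623: sum = 1 + 43 + 61 = 105
Since 105 < 2623, 2623 is deficient.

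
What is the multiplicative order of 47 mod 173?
43

173 is prime, so ord(47) divides φ(173) = 172.
Divisors of 172: 1, 2, 4, 43, 86, 172.
Repeated squaring: 47^1 ≡ 47, 47^2 ≡ 133, 47^4 ≡ 43, 47^8 ≡ 119, 47^16 ≡ 148, 47^32 ≡ 106, 47^64 ≡ 164, 47^128 ≡ 81 (mod 173).
Test 47^d mod 173 for each divisor d in increasing order:
47^1 ≡ 47
47^2 ≡ 133
47^4 ≡ 43
47^43 = 47^32·47^8·47^2·47^1 ≡ 1  ← first divisor giving 1
The order is 43.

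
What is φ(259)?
216

259 = 7 × 37
φ(n) = n × ∏(1 - 1/p) for each prime p dividing n
φ(259) = 259 × (1 - 1/7) × (1 - 1/37) = 216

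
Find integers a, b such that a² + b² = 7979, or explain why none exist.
Not possible

Factorization: 7979 = 79 × 101
By Fermat: n is sum of two squares iff every prime p ≡ 3 (mod 4) appears to even power.
Prime(s) ≡ 3 (mod 4) with odd exponent: [(79, 1)]
Therefore 7979 cannot be expressed as a² + b².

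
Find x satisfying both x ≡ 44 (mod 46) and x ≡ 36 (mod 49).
918

Using Chinese Remainder Theorem:
M = 46 × 49 = 2254
M1 = 49, M2 = 46
y1 = 49^(-1) mod 46 = 31
y2 = 46^(-1) mod 49 = 16
x = (44×49×31 + 36×46×16) mod 2254 = 918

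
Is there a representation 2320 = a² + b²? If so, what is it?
4² + 48² (a=4, b=48)

Factorization: 2320 = 2^4 × 5 × 29
By Fermat: n is sum of two squares iff every prime p ≡ 3 (mod 4) appears to even power.
All primes ≡ 3 (mod 4) appear to even power.
Search a = 0, 1, 2, … for 2320 - a² a perfect square: first hit at a = 4: 2320 - 16 = 2304 = 48².
2320 = 4² + 48² = 16 + 2304 ✓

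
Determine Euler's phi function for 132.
40

132 = 2^2 × 3 × 11
φ(n) = n × ∏(1 - 1/p) for each prime p dividing n
φ(132) = 132 × (1 - 1/2) × (1 - 1/3) × (1 - 1/11) = 40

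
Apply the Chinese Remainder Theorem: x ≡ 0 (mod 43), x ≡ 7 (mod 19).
387

Using Chinese Remainder Theorem:
M = 43 × 19 = 817
M1 = 19, M2 = 43
y1 = 19^(-1) mod 43 = 34
y2 = 43^(-1) mod 19 = 4
x = (0×19×34 + 7×43×4) mod 817 = 387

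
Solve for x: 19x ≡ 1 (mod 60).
19

gcd(19, 60) = 1, so the inverse exists.
Extended Euclidean algorithm on (60, 19):
60 = 3 × 19 + 3  ⟹  3 = (1)·60 + (-3)·19
19 = 6 × 3 + 1  ⟹  1 = (-6)·60 + (19)·19
So (19)·19 ≡ 1 (mod 60), i.e. 19^(-1) ≡ 19 (mod 60).
Check: 19 × 19 = 361 ≡ 1 (mod 60)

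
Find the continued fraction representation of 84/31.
[2; 1, 2, 2, 4]

Euclidean algorithm steps:
84 = 2 × 31 + 22
31 = 1 × 22 + 9
22 = 2 × 9 + 4
9 = 2 × 4 + 1
4 = 4 × 1 + 0
Continued fraction: [2; 1, 2, 2, 4]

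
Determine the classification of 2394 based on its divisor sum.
abundant

Proper divisors of 2394: sum = 1 + 2 + 3 + 6 + 7 + 9 + 14 + 18 + ... + 342 + 399 + 798 + 1197 (23 divisors) = 3846
Since 3846 > 2394, 2394 is abundant.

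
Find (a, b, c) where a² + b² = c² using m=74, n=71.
(435, 10508, 10517)

Euclid's formula: a = m² - n², b = 2mn, c = m² + n²
m = 74, n = 71
a = 74² - 71² = 5476 - 5041 = 435
b = 2 × 74 × 71 = 10508
c = 74² + 71² = 5476 + 5041 = 10517
Verification: 435² + 10508² = 189225 + 110418064 = 110607289 = 10517² ✓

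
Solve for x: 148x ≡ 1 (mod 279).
115

gcd(148, 279) = 1, so the inverse exists.
Extended Euclidean algorithm on (279, 148):
279 = 1 × 148 + 131  ⟹  131 = (1)·279 + (-1)·148
148 = 1 × 131 + 17  ⟹  17 = (-1)·279 + (2)·148
131 = 7 × 17 + 12  ⟹  12 = (8)·279 + (-15)·148
17 = 1 × 12 + 5  ⟹  5 = (-9)·279 + (17)·148
12 = 2 × 5 + 2  ⟹  2 = (26)·279 + (-49)·148
5 = 2 × 2 + 1  ⟹  1 = (-61)·279 + (115)·148
So (115)·148 ≡ 1 (mod 279), i.e. 148^(-1) ≡ 115 (mod 279).
Check: 148 × 115 = 17020 ≡ 1 (mod 279)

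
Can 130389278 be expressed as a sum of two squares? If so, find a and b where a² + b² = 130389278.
Not possible

Factorization: 130389278 = 2 × 29 × 131^3
By Fermat: n is sum of two squares iff every prime p ≡ 3 (mod 4) appears to even power.
Prime(s) ≡ 3 (mod 4) with odd exponent: [(131, 3)]
Therefore 130389278 cannot be expressed as a² + b².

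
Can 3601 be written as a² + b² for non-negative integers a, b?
1² + 60² (a=1, b=60)

Factorization: 3601 = 13 × 277
By Fermat: n is sum of two squares iff every prime p ≡ 3 (mod 4) appears to even power.
All primes ≡ 3 (mod 4) appear to even power.
Search a = 0, 1, 2, … for 3601 - a² a perfect square: first hit at a = 1: 3601 - 1 = 3600 = 60².
3601 = 1² + 60² = 1 + 3600 ✓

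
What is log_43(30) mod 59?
7

Baby-step giant-step with step n = ⌈√59⌉ = 8.
Baby steps 43^j mod 59 (j:value) for j=0..7: 0:1, 1:43, 2:20, 3:34, 4:46, 5:31, 6:35, 7:30.
h = 30 is already in the table at j=7, so x = 7.
Check: 43^7 ≡ 30 (mod 59).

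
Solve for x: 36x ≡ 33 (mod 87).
x ≡ 13 (mod 29)

gcd(36, 87) = 3, which divides 33, so solutions exist.
Divide through by 3: 12x ≡ 11 (mod 29).
Find 12^(-1) mod 29 by the extended Euclidean algorithm:
29 = 2 × 12 + 5  ⟹  5 = (1)·29 + (-2)·12
12 = 2 × 5 + 2  ⟹  2 = (-2)·29 + (5)·12
5 = 2 × 2 + 1  ⟹  1 = (5)·29 + (-12)·12
So (-12)·12 ≡ 1 (mod 29), i.e. 12^(-1) ≡ -12 ≡ 17 (mod 29).
x ≡ 17 × 11 = 187 ≡ 13 (mod 29).
Check: 36 × 13 = 468 ≡ 33 (mod 87).
x ≡ 13 (mod 29), giving 3 solutions mod 87.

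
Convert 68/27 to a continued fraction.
[2; 1, 1, 13]

Euclidean algorithm steps:
68 = 2 × 27 + 14
27 = 1 × 14 + 13
14 = 1 × 13 + 1
13 = 13 × 1 + 0
Continued fraction: [2; 1, 1, 13]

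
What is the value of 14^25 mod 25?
24

Repeated squaring. Binary of 25 = 11001.
14^1 ≡ 14 (mod 25); 14^2 ≡ 21 (mod 25); 14^4 ≡ 16 (mod 25); 14^8 ≡ 6 (mod 25); 14^16 ≡ 11 (mod 25)
14^25 = 14^1 × 14^8 × 14^16 ≡ 24 (mod 25)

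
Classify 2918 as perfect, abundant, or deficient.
deficient

Proper divisors of 2918: sum = 1 + 2 + 1459 = 1462
Since 1462 < 2918, 2918 is deficient.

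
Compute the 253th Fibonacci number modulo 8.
1

Matrix identity: Q^n = [[F_(n+1), F_n], [F_n, F_(n-1)]] with Q = [[1,1],[1,0]].
n = 253 = 11111101₂. Square-and-multiply, entries mod 8:
Q^1 = [[1,1],[1,0]]
Q^3 = (Q^1)²·Q = [[3,2],[2,1]]
Q^7 = (Q^3)²·Q = [[5,5],[5,0]]
Q^15 = (Q^7)²·Q = [[3,2],[2,1]]
Q^31 = (Q^15)²·Q = [[5,5],[5,0]]
Q^63 = (Q^31)²·Q = [[3,2],[2,1]]
Q^126 = (Q^63)² = [[5,0],[0,5]]
Q^253 = (Q^126)²·Q = [[1,1],[1,0]]
F_253 mod 8 = Q^253[0][1] = 1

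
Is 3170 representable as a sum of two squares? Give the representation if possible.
19² + 53² (a=19, b=53)

Factorization: 3170 = 2 × 5 × 317
By Fermat: n is sum of two squares iff every prime p ≡ 3 (mod 4) appears to even power.
All primes ≡ 3 (mod 4) appear to even power.
Search a = 0, 1, 2, … for 3170 - a² a perfect square: first hit at a = 19: 3170 - 361 = 2809 = 53².
3170 = 19² + 53² = 361 + 2809 ✓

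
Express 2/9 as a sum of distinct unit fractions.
1/5 + 1/45

Greedy algorithm:
2/9: ceiling(9/2) = 5, use 1/5
1/45: ceiling(45/1) = 45, use 1/45
Result: 2/9 = 1/5 + 1/45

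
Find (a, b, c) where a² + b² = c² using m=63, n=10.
(3869, 1260, 4069)

Euclid's formula: a = m² - n², b = 2mn, c = m² + n²
m = 63, n = 10
a = 63² - 10² = 3969 - 100 = 3869
b = 2 × 63 × 10 = 1260
c = 63² + 10² = 3969 + 100 = 4069
Verification: 3869² + 1260² = 14969161 + 1587600 = 16556761 = 4069² ✓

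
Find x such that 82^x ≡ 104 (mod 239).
13

Baby-step giant-step with step n = ⌈√239⌉ = 16.
Baby steps 82^j mod 239 (j:value) for j=0..15: 0:1, 1:82, 2:32, 3:234, 4:68, 5:79, 6:25, 7:138, 8:83, 9:114, 10:27, 11:63, 12:147, 13:104, 14:163, 15:221.
h = 104 is already in the table at j=13, so x = 13.
Check: 82^13 ≡ 104 (mod 239).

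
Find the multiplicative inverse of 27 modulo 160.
83

gcd(27, 160) = 1, so the inverse exists.
Extended Euclidean algorithm on (160, 27):
160 = 5 × 27 + 25  ⟹  25 = (1)·160 + (-5)·27
27 = 1 × 25 + 2  ⟹  2 = (-1)·160 + (6)·27
25 = 12 × 2 + 1  ⟹  1 = (13)·160 + (-77)·27
So (-77)·27 ≡ 1 (mod 160), i.e. 27^(-1) ≡ -77 ≡ 83 (mod 160).
Check: 27 × 83 = 2241 ≡ 1 (mod 160)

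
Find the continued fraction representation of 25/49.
[0; 1, 1, 24]

Euclidean algorithm steps:
25 = 0 × 49 + 25
49 = 1 × 25 + 24
25 = 1 × 24 + 1
24 = 24 × 1 + 0
Continued fraction: [0; 1, 1, 24]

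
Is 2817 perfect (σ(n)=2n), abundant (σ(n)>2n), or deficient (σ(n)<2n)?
deficient

Proper divisors of 2817: sum = 1 + 3 + 9 + 313 + 939 = 1265
Since 1265 < 2817, 2817 is deficient.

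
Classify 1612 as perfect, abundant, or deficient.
deficient

Proper divisors of 1612: sum = 1 + 2 + 4 + 13 + 26 + 31 + 52 + 62 + 124 + 403 + 806 = 1524
Since 1524 < 1612, 1612 is deficient.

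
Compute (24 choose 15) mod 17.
0

Using Lucas' theorem:
Write n=24 and k=15 in base 17:
n in base 17: [1, 7]
k in base 17: [0, 15]
C(24,15) mod 17 = ∏ C(n_i, k_i) mod 17
Digit binomials (mod 17): C(1,0) = 1; C(7,15) = 0 (k_i > n_i)
Product: 1 × 0 = 0 ≡ 0 (mod 17)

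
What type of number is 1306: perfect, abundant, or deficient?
deficient

Proper divisors of 1306: sum = 1 + 2 + 653 = 656
Since 656 < 1306, 1306 is deficient.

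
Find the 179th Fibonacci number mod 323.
1

Matrix identity: Q^n = [[F_(n+1), F_n], [F_n, F_(n-1)]] with Q = [[1,1],[1,0]].
n = 179 = 10110011₂. Square-and-multiply, entries mod 323:
Q^1 = [[1,1],[1,0]]
Q^2 = (Q^1)² = [[2,1],[1,1]]
Q^5 = (Q^2)²·Q = [[8,5],[5,3]]
Q^11 = (Q^5)²·Q = [[144,89],[89,55]]
Q^22 = (Q^11)² = [[233,269],[269,287]]
Q^44 = (Q^22)² = [[34,21],[21,13]]
Q^89 = (Q^44)²·Q = [[0,305],[305,18]]
Q^179 = (Q^89)²·Q = [[0,1],[1,322]]
F_179 mod 323 = Q^179[0][1] = 1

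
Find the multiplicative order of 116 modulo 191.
190

191 is prime, so ord(116) divides φ(191) = 190.
Divisors of 190: 1, 2, 5, 10, 19, 38, 95, 190.
Repeated squaring: 116^1 ≡ 116, 116^2 ≡ 86, 116^4 ≡ 138, 116^8 ≡ 135, 116^16 ≡ 80, 116^32 ≡ 97, 116^64 ≡ 50, 116^128 ≡ 17 (mod 191).
Test 116^d mod 191 for each divisor d in increasing order:
116^1 ≡ 116
116^2 ≡ 86
116^5 = 116^4·116^1 ≡ 155
116^10 = 116^8·116^2 ≡ 150
116^19 = 116^16·116^2·116^1 ≡ 82
116^38 = 116^32·116^4·116^2 ≡ 39
116^95 = 116^64·116^16·116^8·116^4·116^2·116^1 ≡ 190
116^190 = 116^128·116^32·116^16·116^8·116^4·116^2 ≡ 1  ← first divisor giving 1
The order is 190.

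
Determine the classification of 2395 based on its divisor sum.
deficient

Proper divisors of 2395: sum = 1 + 5 + 479 = 485
Since 485 < 2395, 2395 is deficient.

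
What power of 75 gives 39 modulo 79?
19

Baby-step giant-step with step n = ⌈√79⌉ = 9.
Baby steps 75^j mod 79 (j:value) for j=0..8: 0:1, 1:75, 2:16, 3:15, 4:19, 5:3, 6:67, 7:48, 8:45.
Giant-step multiplier: 75^(-9) ≡ 75^(78-9) = 75^69 ≡ 61 (mod 79).
Giant steps γ_i = 39·61^i mod 79: γ_0=39, γ_1=9, γ_2=75 (in table at j=1).
x = i·n + j = 2·9 + 1 = 19.
Check: 75^19 ≡ 39 (mod 79).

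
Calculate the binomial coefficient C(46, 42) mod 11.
0

Using Lucas' theorem:
Write n=46 and k=42 in base 11:
n in base 11: [4, 2]
k in base 11: [3, 9]
C(46,42) mod 11 = ∏ C(n_i, k_i) mod 11
Digit binomials (mod 11): C(4,3) = 4; C(2,9) = 0 (k_i > n_i)
Product: 4 × 0 = 0 ≡ 0 (mod 11)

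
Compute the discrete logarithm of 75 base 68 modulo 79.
7

Baby-step giant-step with step n = ⌈√79⌉ = 9.
Baby steps 68^j mod 79 (j:value) for j=0..8: 0:1, 1:68, 2:42, 3:12, 4:26, 5:30, 6:65, 7:75, 8:44.
h = 75 is already in the table at j=7, so x = 7.
Check: 68^7 ≡ 75 (mod 79).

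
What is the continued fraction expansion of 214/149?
[1; 2, 3, 2, 2, 1, 2]

Euclidean algorithm steps:
214 = 1 × 149 + 65
149 = 2 × 65 + 19
65 = 3 × 19 + 8
19 = 2 × 8 + 3
8 = 2 × 3 + 2
3 = 1 × 2 + 1
2 = 2 × 1 + 0
Continued fraction: [1; 2, 3, 2, 2, 1, 2]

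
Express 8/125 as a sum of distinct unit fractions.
1/16 + 1/667 + 1/1334000

Greedy algorithm:
8/125: ceiling(125/8) = 16, use 1/16
3/2000: ceiling(2000/3) = 667, use 1/667
1/1334000: ceiling(1334000/1) = 1334000, use 1/1334000
Result: 8/125 = 1/16 + 1/667 + 1/1334000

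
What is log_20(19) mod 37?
23

Baby-step giant-step with step n = ⌈√37⌉ = 7.
Baby steps 20^j mod 37 (j:value) for j=0..6: 0:1, 1:20, 2:30, 3:8, 4:12, 5:18, 6:27.
Giant-step multiplier: 20^(-7) ≡ 20^(36-7) = 20^29 ≡ 32 (mod 37).
Giant steps γ_i = 19·32^i mod 37: γ_0=19, γ_1=16, γ_2=31, γ_3=30 (in table at j=2).
x = i·n + j = 3·7 + 2 = 23.
Check: 20^23 ≡ 19 (mod 37).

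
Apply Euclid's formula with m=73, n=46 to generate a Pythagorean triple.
(3213, 6716, 7445)

Euclid's formula: a = m² - n², b = 2mn, c = m² + n²
m = 73, n = 46
a = 73² - 46² = 5329 - 2116 = 3213
b = 2 × 73 × 46 = 6716
c = 73² + 46² = 5329 + 2116 = 7445
Verification: 3213² + 6716² = 10323369 + 45104656 = 55428025 = 7445² ✓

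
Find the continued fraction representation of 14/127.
[0; 9, 14]

Euclidean algorithm steps:
14 = 0 × 127 + 14
127 = 9 × 14 + 1
14 = 14 × 1 + 0
Continued fraction: [0; 9, 14]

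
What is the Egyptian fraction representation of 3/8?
1/3 + 1/24

Greedy algorithm:
3/8: ceiling(8/3) = 3, use 1/3
1/24: ceiling(24/1) = 24, use 1/24
Result: 3/8 = 1/3 + 1/24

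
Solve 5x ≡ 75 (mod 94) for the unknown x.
x ≡ 15 (mod 94)

gcd(5, 94) = 1, which divides 75, so solutions exist.
Find 5^(-1) mod 94 by the extended Euclidean algorithm:
94 = 18 × 5 + 4  ⟹  4 = (1)·94 + (-18)·5
5 = 1 × 4 + 1  ⟹  1 = (-1)·94 + (19)·5
So (19)·5 ≡ 1 (mod 94), i.e. 5^(-1) ≡ 19 (mod 94).
x ≡ 19 × 75 = 1425 ≡ 15 (mod 94).
Check: 5 × 15 = 75 ≡ 75 (mod 94).
Unique solution: x ≡ 15 (mod 94)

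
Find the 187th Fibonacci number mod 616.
453

Matrix identity: Q^n = [[F_(n+1), F_n], [F_n, F_(n-1)]] with Q = [[1,1],[1,0]].
n = 187 = 10111011₂. Square-and-multiply, entries mod 616:
Q^1 = [[1,1],[1,0]]
Q^2 = (Q^1)² = [[2,1],[1,1]]
Q^5 = (Q^2)²·Q = [[8,5],[5,3]]
Q^11 = (Q^5)²·Q = [[144,89],[89,55]]
Q^23 = (Q^11)²·Q = [[168,321],[321,463]]
Q^46 = (Q^23)² = [[57,503],[503,170]]
Q^93 = (Q^46)²·Q = [[223,2],[2,221]]
Q^187 = (Q^93)²·Q = [[109,453],[453,272]]
F_187 mod 616 = Q^187[0][1] = 453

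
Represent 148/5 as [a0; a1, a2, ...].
[29; 1, 1, 2]

Euclidean algorithm steps:
148 = 29 × 5 + 3
5 = 1 × 3 + 2
3 = 1 × 2 + 1
2 = 2 × 1 + 0
Continued fraction: [29; 1, 1, 2]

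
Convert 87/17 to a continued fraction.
[5; 8, 2]

Euclidean algorithm steps:
87 = 5 × 17 + 2
17 = 8 × 2 + 1
2 = 2 × 1 + 0
Continued fraction: [5; 8, 2]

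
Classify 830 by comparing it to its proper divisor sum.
deficient

Proper divisors of 830: sum = 1 + 2 + 5 + 10 + 83 + 166 + 415 = 682
Since 682 < 830, 830 is deficient.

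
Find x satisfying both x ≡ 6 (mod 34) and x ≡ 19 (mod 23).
686

Using Chinese Remainder Theorem:
M = 34 × 23 = 782
M1 = 23, M2 = 34
y1 = 23^(-1) mod 34 = 3
y2 = 34^(-1) mod 23 = 21
x = (6×23×3 + 19×34×21) mod 782 = 686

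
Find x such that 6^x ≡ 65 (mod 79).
66

Baby-step giant-step with step n = ⌈√79⌉ = 9.
Baby steps 6^j mod 79 (j:value) for j=0..8: 0:1, 1:6, 2:36, 3:58, 4:32, 5:34, 6:46, 7:39, 8:76.
Giant-step multiplier: 6^(-9) ≡ 6^(78-9) = 6^69 ≡ 57 (mod 79).
Giant steps γ_i = 65·57^i mod 79: γ_0=65, γ_1=71, γ_2=18, γ_3=78, γ_4=22, γ_5=69, γ_6=62, γ_7=58 (in table at j=3).
x = i·n + j = 7·9 + 3 = 66.
Check: 6^66 ≡ 65 (mod 79).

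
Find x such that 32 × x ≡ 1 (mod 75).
68

gcd(32, 75) = 1, so the inverse exists.
Extended Euclidean algorithm on (75, 32):
75 = 2 × 32 + 11  ⟹  11 = (1)·75 + (-2)·32
32 = 2 × 11 + 10  ⟹  10 = (-2)·75 + (5)·32
11 = 1 × 10 + 1  ⟹  1 = (3)·75 + (-7)·32
So (-7)·32 ≡ 1 (mod 75), i.e. 32^(-1) ≡ -7 ≡ 68 (mod 75).
Check: 32 × 68 = 2176 ≡ 1 (mod 75)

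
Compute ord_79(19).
39

79 is prime, so ord(19) divides φ(79) = 78.
Divisors of 78: 1, 2, 3, 6, 13, 26, 39, 78.
Repeated squaring: 19^1 ≡ 19, 19^2 ≡ 45, 19^4 ≡ 50, 19^8 ≡ 51, 19^16 ≡ 73, 19^32 ≡ 36, 19^64 ≡ 32 (mod 79).
Test 19^d mod 79 for each divisor d in increasing order:
19^1 ≡ 19
19^2 ≡ 45
19^3 = 19^2·19^1 ≡ 65
19^6 = 19^4·19^2 ≡ 38
19^13 = 19^8·19^4·19^1 ≡ 23
19^26 = 19^16·19^8·19^2 ≡ 55
19^39 = 19^32·19^4·19^2·19^1 ≡ 1  ← first divisor giving 1
The order is 39.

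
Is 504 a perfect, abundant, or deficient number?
abundant

Proper divisors of 504: sum = 1 + 2 + 3 + 4 + 6 + 7 + 8 + 9 + ... + 84 + 126 + 168 + 252 (23 divisors) = 1056
Since 1056 > 504, 504 is abundant.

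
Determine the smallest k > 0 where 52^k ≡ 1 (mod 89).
8

89 is prime, so ord(52) divides φ(89) = 88.
Divisors of 88: 1, 2, 4, 8, 11, 22, 44, 88.
Repeated squaring: 52^1 ≡ 52, 52^2 ≡ 34, 52^4 ≡ 88, 52^8 ≡ 1, 52^16 ≡ 1, 52^32 ≡ 1, 52^64 ≡ 1 (mod 89).
Test 52^d mod 89 for each divisor d in increasing order:
52^1 ≡ 52
52^2 ≡ 34
52^4 ≡ 88
52^8 ≡ 1  ← first divisor giving 1
The order is 8.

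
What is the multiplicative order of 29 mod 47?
46

47 is prime, so ord(29) divides φ(47) = 46.
Divisors of 46: 1, 2, 23, 46.
Repeated squaring: 29^1 ≡ 29, 29^2 ≡ 42, 29^4 ≡ 25, 29^8 ≡ 14, 29^16 ≡ 8, 29^32 ≡ 17 (mod 47).
Test 29^d mod 47 for each divisor d in increasing order:
29^1 ≡ 29
29^2 ≡ 42
29^23 = 29^16·29^4·29^2·29^1 ≡ 46
29^46 = 29^32·29^8·29^4·29^2 ≡ 1  ← first divisor giving 1
The order is 46.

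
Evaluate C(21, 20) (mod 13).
8

Using Lucas' theorem:
Write n=21 and k=20 in base 13:
n in base 13: [1, 8]
k in base 13: [1, 7]
C(21,20) mod 13 = ∏ C(n_i, k_i) mod 13
Digit binomials (mod 13): C(1,1) = 1; C(8,7) = 8
Product: 1 × 8 = 8 ≡ 8 (mod 13)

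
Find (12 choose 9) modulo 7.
3

Using Lucas' theorem:
Write n=12 and k=9 in base 7:
n in base 7: [1, 5]
k in base 7: [1, 2]
C(12,9) mod 7 = ∏ C(n_i, k_i) mod 7
Digit binomials (mod 7): C(1,1) = 1; C(5,2) = 10 ≡ 3
Product: 1 × 3 = 3 ≡ 3 (mod 7)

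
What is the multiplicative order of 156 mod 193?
192

193 is prime, so ord(156) divides φ(193) = 192.
Divisors of 192: 1, 2, 3, 4, 6, 8, 12, 16, 24, 32, 48, 64, 96, 192.
Repeated squaring: 156^1 ≡ 156, 156^2 ≡ 18, 156^4 ≡ 131, 156^8 ≡ 177, 156^16 ≡ 63, 156^32 ≡ 109, 156^64 ≡ 108, 156^128 ≡ 84 (mod 193).
Test 156^d mod 193 for each divisor d in increasing order:
156^1 ≡ 156
156^2 ≡ 18
156^3 = 156^2·156^1 ≡ 106
156^4 ≡ 131
156^6 = 156^4·156^2 ≡ 42
156^8 ≡ 177
156^12 = 156^8·156^4 ≡ 27
156^16 ≡ 63
156^24 = 156^16·156^8 ≡ 150
156^32 ≡ 109
156^48 = 156^32·156^16 ≡ 112
156^64 ≡ 108
156^96 = 156^64·156^32 ≡ 192
156^192 = 156^128·156^64 ≡ 1  ← first divisor giving 1
The order is 192.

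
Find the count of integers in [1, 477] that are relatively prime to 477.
312

477 = 3^2 × 53
φ(n) = n × ∏(1 - 1/p) for each prime p dividing n
φ(477) = 477 × (1 - 1/3) × (1 - 1/53) = 312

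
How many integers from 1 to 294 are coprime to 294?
84

294 = 2 × 3 × 7^2
φ(n) = n × ∏(1 - 1/p) for each prime p dividing n
φ(294) = 294 × (1 - 1/2) × (1 - 1/3) × (1 - 1/7) = 84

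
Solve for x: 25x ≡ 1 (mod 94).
79

gcd(25, 94) = 1, so the inverse exists.
Extended Euclidean algorithm on (94, 25):
94 = 3 × 25 + 19  ⟹  19 = (1)·94 + (-3)·25
25 = 1 × 19 + 6  ⟹  6 = (-1)·94 + (4)·25
19 = 3 × 6 + 1  ⟹  1 = (4)·94 + (-15)·25
So (-15)·25 ≡ 1 (mod 94), i.e. 25^(-1) ≡ -15 ≡ 79 (mod 94).
Check: 25 × 79 = 1975 ≡ 1 (mod 94)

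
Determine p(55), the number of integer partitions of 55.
451276

p(n) counts ways to write n as a sum of positive integers (order ignored).
Euler's pentagonal recurrence: p(k) = p(k-1) + p(k-2) - p(k-5) - p(k-7) + p(k-12) + p(k-15) - ... (offsets j(3j∓1)/2, signs ++--, p(0)=1, p(<0)=0).
DP table for k = 0..54: p(0)=1, p(1)=1, p(2)=2, p(3)=3, p(4)=5, p(5)=7, p(6)=11, p(7)=15, p(8)=22, p(9)=30, p(10)=42, p(11)=56, p(12)=77, p(13)=101, p(14)=135, p(15)=176, p(16)=231, p(17)=297, p(18)=385, p(19)=490, p(20)=627, p(21)=792, p(22)=1002, p(23)=1255, p(24)=1575, p(25)=1958, p(26)=2436, p(27)=3010, p(28)=3718, p(29)=4565, p(30)=5604, p(31)=6842, p(32)=8349, p(33)=10143, p(34)=12310, p(35)=14883, p(36)=17977, p(37)=21637, p(38)=26015, p(39)=31185, p(40)=37338, p(41)=44583, p(42)=53174, p(43)=63261, p(44)=75175, p(45)=89134, p(46)=105558, p(47)=124754, p(48)=147273, p(49)=173525, p(50)=204226, p(51)=239943, p(52)=281589, p(53)=329931, p(54)=386155.
Final step: p(55) = p(54) + p(53) - p(50) - p(48) + p(43) + p(40) - p(33) - p(29) + p(20) + p(15) - p(4)
= 386155 + 329931 - 204226 - 147273 + 63261 + 37338 - 10143 - 4565 + 627 + 176 - 5
= 451276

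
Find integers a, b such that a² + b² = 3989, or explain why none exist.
25² + 58² (a=25, b=58)

Factorization: 3989 = 3989
By Fermat: n is sum of two squares iff every prime p ≡ 3 (mod 4) appears to even power.
All primes ≡ 3 (mod 4) appear to even power.
Search a = 0, 1, 2, … for 3989 - a² a perfect square: first hit at a = 25: 3989 - 625 = 3364 = 58².
3989 = 25² + 58² = 625 + 3364 ✓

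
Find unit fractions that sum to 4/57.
1/15 + 1/285

Greedy algorithm:
4/57: ceiling(57/4) = 15, use 1/15
1/285: ceiling(285/1) = 285, use 1/285
Result: 4/57 = 1/15 + 1/285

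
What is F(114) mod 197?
69

Matrix identity: Q^n = [[F_(n+1), F_n], [F_n, F_(n-1)]] with Q = [[1,1],[1,0]].
n = 114 = 1110010₂. Square-and-multiply, entries mod 197:
Q^1 = [[1,1],[1,0]]
Q^3 = (Q^1)²·Q = [[3,2],[2,1]]
Q^7 = (Q^3)²·Q = [[21,13],[13,8]]
Q^14 = (Q^7)² = [[19,180],[180,36]]
Q^28 = (Q^14)² = [[59,50],[50,9]]
Q^57 = (Q^28)²·Q = [[122,71],[71,51]]
Q^114 = (Q^57)² = [[28,69],[69,156]]
F_114 mod 197 = Q^114[0][1] = 69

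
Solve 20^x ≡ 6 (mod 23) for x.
8

Baby-step giant-step with step n = ⌈√23⌉ = 5.
Baby steps 20^j mod 23 (j:value) for j=0..4: 0:1, 1:20, 2:9, 3:19, 4:12.
Giant-step multiplier: 20^(-5) ≡ 20^(22-5) = 20^17 ≡ 7 (mod 23).
Giant steps γ_i = 6·7^i mod 23: γ_0=6, γ_1=19 (in table at j=3).
x = i·n + j = 1·5 + 3 = 8.
Check: 20^8 ≡ 6 (mod 23).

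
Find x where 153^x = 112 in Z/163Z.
101

Baby-step giant-step with step n = ⌈√163⌉ = 13.
Baby steps 153^j mod 163 (j:value) for j=0..12: 0:1, 1:153, 2:100, 3:141, 4:57, 5:82, 6:158, 7:50, 8:152, 9:110, 10:41, 11:79, 12:25.
Giant-step multiplier: 153^(-13) ≡ 153^(162-13) = 153^149 ≡ 148 (mod 163).
Giant steps γ_i = 112·148^i mod 163: γ_0=112, γ_1=113, γ_2=98, γ_3=160, γ_4=45, γ_5=140, γ_6=19, γ_7=41 (in table at j=10).
x = i·n + j = 7·13 + 10 = 101.
Check: 153^101 ≡ 112 (mod 163).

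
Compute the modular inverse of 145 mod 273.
241

gcd(145, 273) = 1, so the inverse exists.
Extended Euclidean algorithm on (273, 145):
273 = 1 × 145 + 128  ⟹  128 = (1)·273 + (-1)·145
145 = 1 × 128 + 17  ⟹  17 = (-1)·273 + (2)·145
128 = 7 × 17 + 9  ⟹  9 = (8)·273 + (-15)·145
17 = 1 × 9 + 8  ⟹  8 = (-9)·273 + (17)·145
9 = 1 × 8 + 1  ⟹  1 = (17)·273 + (-32)·145
So (-32)·145 ≡ 1 (mod 273), i.e. 145^(-1) ≡ -32 ≡ 241 (mod 273).
Check: 145 × 241 = 34945 ≡ 1 (mod 273)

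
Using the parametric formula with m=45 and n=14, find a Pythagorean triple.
(1829, 1260, 2221)

Euclid's formula: a = m² - n², b = 2mn, c = m² + n²
m = 45, n = 14
a = 45² - 14² = 2025 - 196 = 1829
b = 2 × 45 × 14 = 1260
c = 45² + 14² = 2025 + 196 = 2221
Verification: 1829² + 1260² = 3345241 + 1587600 = 4932841 = 2221² ✓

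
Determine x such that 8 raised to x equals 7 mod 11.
9

Baby-step giant-step with step n = ⌈√11⌉ = 4.
Baby steps 8^j mod 11 (j:value) for j=0..3: 0:1, 1:8, 2:9, 3:6.
Giant-step multiplier: 8^(-4) ≡ 8^(10-4) = 8^6 ≡ 3 (mod 11).
Giant steps γ_i = 7·3^i mod 11: γ_0=7, γ_1=10, γ_2=8 (in table at j=1).
x = i·n + j = 2·4 + 1 = 9.
Check: 8^9 ≡ 7 (mod 11).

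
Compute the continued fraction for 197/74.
[2; 1, 1, 1, 24]

Euclidean algorithm steps:
197 = 2 × 74 + 49
74 = 1 × 49 + 25
49 = 1 × 25 + 24
25 = 1 × 24 + 1
24 = 24 × 1 + 0
Continued fraction: [2; 1, 1, 1, 24]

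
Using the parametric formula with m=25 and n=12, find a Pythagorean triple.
(481, 600, 769)

Euclid's formula: a = m² - n², b = 2mn, c = m² + n²
m = 25, n = 12
a = 25² - 12² = 625 - 144 = 481
b = 2 × 25 × 12 = 600
c = 25² + 12² = 625 + 144 = 769
Verification: 481² + 600² = 231361 + 360000 = 591361 = 769² ✓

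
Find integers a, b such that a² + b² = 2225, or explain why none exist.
4² + 47² (a=4, b=47)

Factorization: 2225 = 5^2 × 89
By Fermat: n is sum of two squares iff every prime p ≡ 3 (mod 4) appears to even power.
All primes ≡ 3 (mod 4) appear to even power.
Search a = 0, 1, 2, … for 2225 - a² a perfect square: first hit at a = 4: 2225 - 16 = 2209 = 47².
2225 = 4² + 47² = 16 + 2209 ✓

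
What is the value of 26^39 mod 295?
166

Repeated squaring. Binary of 39 = 100111.
26^1 ≡ 26 (mod 295); 26^2 ≡ 86 (mod 295); 26^4 ≡ 21 (mod 295); 26^8 ≡ 146 (mod 295); 26^16 ≡ 76 (mod 295); 26^32 ≡ 171 (mod 295)
26^39 = 26^1 × 26^2 × 26^4 × 26^32 ≡ 166 (mod 295)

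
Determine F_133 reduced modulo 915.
233

Matrix identity: Q^n = [[F_(n+1), F_n], [F_n, F_(n-1)]] with Q = [[1,1],[1,0]].
n = 133 = 10000101₂. Square-and-multiply, entries mod 915:
Q^1 = [[1,1],[1,0]]
Q^2 = (Q^1)² = [[2,1],[1,1]]
Q^4 = (Q^2)² = [[5,3],[3,2]]
Q^8 = (Q^4)² = [[34,21],[21,13]]
Q^16 = (Q^8)² = [[682,72],[72,610]]
Q^33 = (Q^16)²·Q = [[607,913],[913,609]]
Q^66 = (Q^33)² = [[623,313],[313,310]]
Q^133 = (Q^66)²·Q = [[377,233],[233,144]]
F_133 mod 915 = Q^133[0][1] = 233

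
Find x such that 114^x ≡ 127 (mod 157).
22

Baby-step giant-step with step n = ⌈√157⌉ = 13.
Baby steps 114^j mod 157 (j:value) for j=0..12: 0:1, 1:114, 2:122, 3:92, 4:126, 5:77, 6:143, 7:131, 8:19, 9:125, 10:120, 11:21, 12:39.
Giant-step multiplier: 114^(-13) ≡ 114^(156-13) = 114^143 ≡ 22 (mod 157).
Giant steps γ_i = 127·22^i mod 157: γ_0=127, γ_1=125 (in table at j=9).
x = i·n + j = 1·13 + 9 = 22.
Check: 114^22 ≡ 127 (mod 157).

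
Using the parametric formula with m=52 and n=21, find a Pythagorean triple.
(2263, 2184, 3145)

Euclid's formula: a = m² - n², b = 2mn, c = m² + n²
m = 52, n = 21
a = 52² - 21² = 2704 - 441 = 2263
b = 2 × 52 × 21 = 2184
c = 52² + 21² = 2704 + 441 = 3145
Verification: 2263² + 2184² = 5121169 + 4769856 = 9891025 = 3145² ✓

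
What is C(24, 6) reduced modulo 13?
7

Using Lucas' theorem:
Write n=24 and k=6 in base 13:
n in base 13: [1, 11]
k in base 13: [0, 6]
C(24,6) mod 13 = ∏ C(n_i, k_i) mod 13
Digit binomials (mod 13): C(1,0) = 1; C(11,6) = 462 ≡ 7
Product: 1 × 7 = 7 ≡ 7 (mod 13)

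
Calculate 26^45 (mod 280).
216

Repeated squaring. Binary of 45 = 101101.
26^1 ≡ 26 (mod 280); 26^2 ≡ 116 (mod 280); 26^4 ≡ 16 (mod 280); 26^8 ≡ 256 (mod 280); 26^16 ≡ 16 (mod 280); 26^32 ≡ 256 (mod 280)
26^45 = 26^1 × 26^4 × 26^8 × 26^32 ≡ 216 (mod 280)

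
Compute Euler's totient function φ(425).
320

425 = 5^2 × 17
φ(n) = n × ∏(1 - 1/p) for each prime p dividing n
φ(425) = 425 × (1 - 1/5) × (1 - 1/17) = 320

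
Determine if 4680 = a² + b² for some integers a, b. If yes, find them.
18² + 66² (a=18, b=66)

Factorization: 4680 = 2^3 × 3^2 × 5 × 13
By Fermat: n is sum of two squares iff every prime p ≡ 3 (mod 4) appears to even power.
All primes ≡ 3 (mod 4) appear to even power.
Search a = 0, 1, 2, … for 4680 - a² a perfect square: first hit at a = 18: 4680 - 324 = 4356 = 66².
4680 = 18² + 66² = 324 + 4356 ✓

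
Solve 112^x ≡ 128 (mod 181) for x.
133

Baby-step giant-step with step n = ⌈√181⌉ = 14.
Baby steps 112^j mod 181 (j:value) for j=0..13: 0:1, 1:112, 2:55, 3:6, 4:129, 5:149, 6:36, 7:50, 8:170, 9:35, 10:119, 11:115, 12:29, 13:171.
Giant-step multiplier: 112^(-14) ≡ 112^(180-14) = 112^166 ≡ 165 (mod 181).
Giant steps γ_i = 128·165^i mod 181: γ_0=128, γ_1=124, γ_2=7, γ_3=69, γ_4=163, γ_5=107, γ_6=98, γ_7=61, γ_8=110, γ_9=50 (in table at j=7).
x = i·n + j = 9·14 + 7 = 133.
Check: 112^133 ≡ 128 (mod 181).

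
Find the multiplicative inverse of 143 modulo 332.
267

gcd(143, 332) = 1, so the inverse exists.
Extended Euclidean algorithm on (332, 143):
332 = 2 × 143 + 46  ⟹  46 = (1)·332 + (-2)·143
143 = 3 × 46 + 5  ⟹  5 = (-3)·332 + (7)·143
46 = 9 × 5 + 1  ⟹  1 = (28)·332 + (-65)·143
So (-65)·143 ≡ 1 (mod 332), i.e. 143^(-1) ≡ -65 ≡ 267 (mod 332).
Check: 143 × 267 = 38181 ≡ 1 (mod 332)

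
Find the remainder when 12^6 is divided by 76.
20

Repeated squaring. Binary of 6 = 110.
12^1 ≡ 12 (mod 76); 12^2 ≡ 68 (mod 76); 12^4 ≡ 64 (mod 76)
12^6 = 12^2 × 12^4 ≡ 20 (mod 76)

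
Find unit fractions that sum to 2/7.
1/4 + 1/28

Greedy algorithm:
2/7: ceiling(7/2) = 4, use 1/4
1/28: ceiling(28/1) = 28, use 1/28
Result: 2/7 = 1/4 + 1/28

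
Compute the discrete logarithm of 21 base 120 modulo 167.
150

Baby-step giant-step with step n = ⌈√167⌉ = 13.
Baby steps 120^j mod 167 (j:value) for j=0..12: 0:1, 1:120, 2:38, 3:51, 4:108, 5:101, 6:96, 7:164, 8:141, 9:53, 10:14, 11:10, 12:31.
Giant-step multiplier: 120^(-13) ≡ 120^(166-13) = 120^153 ≡ 69 (mod 167).
Giant steps γ_i = 21·69^i mod 167: γ_0=21, γ_1=113, γ_2=115, γ_3=86, γ_4=89, γ_5=129, γ_6=50, γ_7=110, γ_8=75, γ_9=165, γ_10=29, γ_11=164 (in table at j=7).
x = i·n + j = 11·13 + 7 = 150.
Check: 120^150 ≡ 21 (mod 167).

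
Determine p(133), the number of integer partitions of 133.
7346629512

p(n) counts ways to write n as a sum of positive integers (order ignored).
Euler's pentagonal recurrence: p(k) = p(k-1) + p(k-2) - p(k-5) - p(k-7) + p(k-12) + p(k-15) - ... (offsets j(3j∓1)/2, signs ++--, p(0)=1, p(<0)=0).
DP table for k = 0..132: p(0)=1, p(1)=1, p(2)=2, p(3)=3, p(4)=5, p(5)=7, p(6)=11, p(7)=15, p(8)=22, p(9)=30, p(10)=42, p(11)=56, p(12)=77, p(13)=101, p(14)=135, p(15)=176, p(16)=231, p(17)=297, p(18)=385, p(19)=490, p(20)=627, p(21)=792, p(22)=1002, p(23)=1255, p(24)=1575, p(25)=1958, p(26)=2436, p(27)=3010, p(28)=3718, p(29)=4565, p(30)=5604, p(31)=6842, p(32)=8349, p(33)=10143, p(34)=12310, p(35)=14883, p(36)=17977, p(37)=21637, p(38)=26015, p(39)=31185, p(40)=37338, p(41)=44583, p(42)=53174, p(43)=63261, p(44)=75175, p(45)=89134, p(46)=105558, p(47)=124754, p(48)=147273, p(49)=173525, p(50)=204226, p(51)=239943, p(52)=281589, p(53)=329931, p(54)=386155, p(55)=451276, p(56)=526823, p(57)=614154, p(58)=715220, p(59)=831820, p(60)=966467, p(61)=1121505, p(62)=1300156, p(63)=1505499, p(64)=1741630, p(65)=2012558, p(66)=2323520, p(67)=2679689, p(68)=3087735, p(69)=3554345, p(70)=4087968, p(71)=4697205, p(72)=5392783, p(73)=6185689, p(74)=7089500, p(75)=8118264, p(76)=9289091, p(77)=10619863, p(78)=12132164, p(79)=13848650, p(80)=15796476, p(81)=18004327, p(82)=20506255, p(83)=23338469, p(84)=26543660, p(85)=30167357, p(86)=34262962, p(87)=38887673, p(88)=44108109, p(89)=49995925, p(90)=56634173, p(91)=64112359, p(92)=72533807, p(93)=82010177, p(94)=92669720, p(95)=104651419, p(96)=118114304, p(97)=133230930, p(98)=150198136, p(99)=169229875, p(100)=190569292, p(101)=214481126, p(102)=241265379, p(103)=271248950, p(104)=304801365, p(105)=342325709, p(106)=384276336, p(107)=431149389, p(108)=483502844, p(109)=541946240, p(110)=607163746, p(111)=679903203, p(112)=761002156, p(113)=851376628, p(114)=952050665, p(115)=1064144451, p(116)=1188908248, p(117)=1327710076, p(118)=1482074143, p(119)=1653668665, p(120)=1844349560, p(121)=2056148051, p(122)=2291320912, p(123)=2552338241, p(124)=2841940500, p(125)=3163127352, p(126)=3519222692, p(127)=3913864295, p(128)=4351078600, p(129)=4835271870, p(130)=5371315400, p(131)=5964539504, p(132)=6620830889.
Final step: p(133) = p(132) + p(131) - p(128) - p(126) + p(121) + p(118) - p(111) - p(107) + p(98) + p(93) - p(82) - p(76) + p(63) + p(56) - p(41) - p(33) + p(16) + p(7)
= 6620830889 + 5964539504 - 4351078600 - 3519222692 + 2056148051 + 1482074143 - 679903203 - 431149389 + 150198136 + 82010177 - 20506255 - 9289091 + 1505499 + 526823 - 44583 - 10143 + 231 + 15
= 7346629512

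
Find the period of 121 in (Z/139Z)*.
69

139 is prime, so ord(121) divides φ(139) = 138.
Divisors of 138: 1, 2, 3, 6, 23, 46, 69, 138.
Repeated squaring: 121^1 ≡ 121, 121^2 ≡ 46, 121^4 ≡ 31, 121^8 ≡ 127, 121^16 ≡ 5, 121^32 ≡ 25, 121^64 ≡ 69, 121^128 ≡ 35 (mod 139).
Test 121^d mod 139 for each divisor d in increasing order:
121^1 ≡ 121
121^2 ≡ 46
121^3 = 121^2·121^1 ≡ 6
121^6 = 121^4·121^2 ≡ 36
121^23 = 121^16·121^4·121^2·121^1 ≡ 96
121^46 = 121^32·121^8·121^4·121^2 ≡ 42
121^69 = 121^64·121^4·121^1 ≡ 1  ← first divisor giving 1
The order is 69.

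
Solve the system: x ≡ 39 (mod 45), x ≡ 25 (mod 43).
1659

Using Chinese Remainder Theorem:
M = 45 × 43 = 1935
M1 = 43, M2 = 45
y1 = 43^(-1) mod 45 = 22
y2 = 45^(-1) mod 43 = 22
x = (39×43×22 + 25×45×22) mod 1935 = 1659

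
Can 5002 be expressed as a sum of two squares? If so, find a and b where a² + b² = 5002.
39² + 59² (a=39, b=59)

Factorization: 5002 = 2 × 41 × 61
By Fermat: n is sum of two squares iff every prime p ≡ 3 (mod 4) appears to even power.
All primes ≡ 3 (mod 4) appear to even power.
Search a = 0, 1, 2, … for 5002 - a² a perfect square: first hit at a = 39: 5002 - 1521 = 3481 = 59².
5002 = 39² + 59² = 1521 + 3481 ✓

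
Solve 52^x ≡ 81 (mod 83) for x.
68

Baby-step giant-step with step n = ⌈√83⌉ = 10.
Baby steps 52^j mod 83 (j:value) for j=0..9: 0:1, 1:52, 2:48, 3:6, 4:63, 5:39, 6:36, 7:46, 8:68, 9:50.
Giant-step multiplier: 52^(-10) ≡ 52^(82-10) = 52^72 ≡ 40 (mod 83).
Giant steps γ_i = 81·40^i mod 83: γ_0=81, γ_1=3, γ_2=37, γ_3=69, γ_4=21, γ_5=10, γ_6=68 (in table at j=8).
x = i·n + j = 6·10 + 8 = 68.
Check: 52^68 ≡ 81 (mod 83).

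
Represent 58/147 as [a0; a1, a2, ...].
[0; 2, 1, 1, 6, 1, 3]

Euclidean algorithm steps:
58 = 0 × 147 + 58
147 = 2 × 58 + 31
58 = 1 × 31 + 27
31 = 1 × 27 + 4
27 = 6 × 4 + 3
4 = 1 × 3 + 1
3 = 3 × 1 + 0
Continued fraction: [0; 2, 1, 1, 6, 1, 3]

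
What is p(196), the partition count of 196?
2814570987591

p(n) counts ways to write n as a sum of positive integers (order ignored).
Euler's pentagonal recurrence: p(k) = p(k-1) + p(k-2) - p(k-5) - p(k-7) + p(k-12) + p(k-15) - ... (offsets j(3j∓1)/2, signs ++--, p(0)=1, p(<0)=0).
DP table for k = 0..195: p(0)=1, p(1)=1, p(2)=2, p(3)=3, p(4)=5, p(5)=7, p(6)=11, p(7)=15, p(8)=22, p(9)=30, p(10)=42, p(11)=56, p(12)=77, p(13)=101, p(14)=135, p(15)=176, p(16)=231, p(17)=297, p(18)=385, p(19)=490, p(20)=627, p(21)=792, p(22)=1002, p(23)=1255, p(24)=1575, p(25)=1958, p(26)=2436, p(27)=3010, p(28)=3718, p(29)=4565, p(30)=5604, p(31)=6842, p(32)=8349, p(33)=10143, p(34)=12310, p(35)=14883, p(36)=17977, p(37)=21637, p(38)=26015, p(39)=31185, p(40)=37338, p(41)=44583, p(42)=53174, p(43)=63261, p(44)=75175, p(45)=89134, p(46)=105558, p(47)=124754, p(48)=147273, p(49)=173525, p(50)=204226, p(51)=239943, p(52)=281589, p(53)=329931, p(54)=386155, p(55)=451276, p(56)=526823, p(57)=614154, p(58)=715220, p(59)=831820, p(60)=966467, p(61)=1121505, p(62)=1300156, p(63)=1505499, p(64)=1741630, p(65)=2012558, p(66)=2323520, p(67)=2679689, p(68)=3087735, p(69)=3554345, p(70)=4087968, p(71)=4697205, p(72)=5392783, p(73)=6185689, p(74)=7089500, p(75)=8118264, p(76)=9289091, p(77)=10619863, p(78)=12132164, p(79)=13848650, p(80)=15796476, p(81)=18004327, p(82)=20506255, p(83)=23338469, p(84)=26543660, p(85)=30167357, p(86)=34262962, p(87)=38887673, p(88)=44108109, p(89)=49995925, p(90)=56634173, p(91)=64112359, p(92)=72533807, p(93)=82010177, p(94)=92669720, p(95)=104651419, p(96)=118114304, p(97)=133230930, p(98)=150198136, p(99)=169229875, p(100)=190569292, p(101)=214481126, p(102)=241265379, p(103)=271248950, p(104)=304801365, p(105)=342325709, p(106)=384276336, p(107)=431149389, p(108)=483502844, p(109)=541946240, p(110)=607163746, p(111)=679903203, p(112)=761002156, p(113)=851376628, p(114)=952050665, p(115)=1064144451, p(116)=1188908248, p(117)=1327710076, p(118)=1482074143, p(119)=1653668665, p(120)=1844349560, p(121)=2056148051, p(122)=2291320912, p(123)=2552338241, p(124)=2841940500, p(125)=3163127352, p(126)=3519222692, p(127)=3913864295, p(128)=4351078600, p(129)=4835271870, p(130)=5371315400, p(131)=5964539504, p(132)=6620830889, p(133)=7346629512, p(134)=8149040695, p(135)=9035836076, p(136)=10015581680, p(137)=11097645016, p(138)=12292341831, p(139)=13610949895, p(140)=15065878135, p(141)=16670689208, p(142)=18440293320, p(143)=20390982757, p(144)=22540654445, p(145)=24908858009, p(146)=27517052599, p(147)=30388671978, p(148)=33549419497, p(149)=37027355200, p(150)=40853235313, p(151)=45060624582, p(152)=49686288421, p(153)=54770336324, p(154)=60356673280, p(155)=66493182097, p(156)=73232243759, p(157)=80630964769, p(158)=88751778802, p(159)=97662728555, p(160)=107438159466, p(161)=118159068427, p(162)=129913904637, p(163)=142798995930, p(164)=156919475295, p(165)=172389800255, p(166)=189334822579, p(167)=207890420102, p(168)=228204732751, p(169)=250438925115, p(170)=274768617130, p(171)=301384802048, p(172)=330495499613, p(173)=362326859895, p(174)=397125074750, p(175)=435157697830, p(176)=476715857290, p(177)=522115831195, p(178)=571701605655, p(179)=625846753120, p(180)=684957390936, p(181)=749474411781, p(182)=819876908323, p(183)=896684817527, p(184)=980462880430, p(185)=1071823774337, p(186)=1171432692373, p(187)=1280011042268, p(188)=1398341745571, p(189)=1527273599625, p(190)=1667727404093, p(191)=1820701100652, p(192)=1987276856363, p(193)=2168627105469, p(194)=2366022741845, p(195)=2580840212973.
Final step: p(196) = p(195) + p(194) - p(191) - p(189) + p(184) + p(181) - p(174) - p(170) + p(161) + p(156) - p(145) - p(139) + p(126) + p(119) - p(104) - p(96) + p(79) + p(70) - p(51) - p(41) + p(20) + p(9)
= 2580840212973 + 2366022741845 - 1820701100652 - 1527273599625 + 980462880430 + 749474411781 - 397125074750 - 274768617130 + 118159068427 + 73232243759 - 24908858009 - 13610949895 + 3519222692 + 1653668665 - 304801365 - 118114304 + 13848650 + 4087968 - 239943 - 44583 + 627 + 30
= 2814570987591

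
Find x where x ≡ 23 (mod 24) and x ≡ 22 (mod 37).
503

Using Chinese Remainder Theorem:
M = 24 × 37 = 888
M1 = 37, M2 = 24
y1 = 37^(-1) mod 24 = 13
y2 = 24^(-1) mod 37 = 17
x = (23×37×13 + 22×24×17) mod 888 = 503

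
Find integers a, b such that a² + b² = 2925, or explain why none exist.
3² + 54² (a=3, b=54)

Factorization: 2925 = 3^2 × 5^2 × 13
By Fermat: n is sum of two squares iff every prime p ≡ 3 (mod 4) appears to even power.
All primes ≡ 3 (mod 4) appear to even power.
Search a = 0, 1, 2, … for 2925 - a² a perfect square: first hit at a = 3: 2925 - 9 = 2916 = 54².
2925 = 3² + 54² = 9 + 2916 ✓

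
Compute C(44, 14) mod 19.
0

Using Lucas' theorem:
Write n=44 and k=14 in base 19:
n in base 19: [2, 6]
k in base 19: [0, 14]
C(44,14) mod 19 = ∏ C(n_i, k_i) mod 19
Digit binomials (mod 19): C(2,0) = 1; C(6,14) = 0 (k_i > n_i)
Product: 1 × 0 = 0 ≡ 0 (mod 19)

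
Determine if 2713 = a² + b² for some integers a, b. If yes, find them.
3² + 52² (a=3, b=52)

Factorization: 2713 = 2713
By Fermat: n is sum of two squares iff every prime p ≡ 3 (mod 4) appears to even power.
All primes ≡ 3 (mod 4) appear to even power.
Search a = 0, 1, 2, … for 2713 - a² a perfect square: first hit at a = 3: 2713 - 9 = 2704 = 52².
2713 = 3² + 52² = 9 + 2704 ✓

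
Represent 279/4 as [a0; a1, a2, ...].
[69; 1, 3]

Euclidean algorithm steps:
279 = 69 × 4 + 3
4 = 1 × 3 + 1
3 = 3 × 1 + 0
Continued fraction: [69; 1, 3]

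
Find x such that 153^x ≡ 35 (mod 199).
26

Baby-step giant-step with step n = ⌈√199⌉ = 15.
Baby steps 153^j mod 199 (j:value) for j=0..14: 0:1, 1:153, 2:126, 3:174, 4:155, 5:34, 6:28, 7:105, 8:145, 9:96, 10:161, 11:156, 12:187, 13:154, 14:80.
Giant-step multiplier: 153^(-15) ≡ 153^(198-15) = 153^183 ≡ 67 (mod 199).
Giant steps γ_i = 35·67^i mod 199: γ_0=35, γ_1=156 (in table at j=11).
x = i·n + j = 1·15 + 11 = 26.
Check: 153^26 ≡ 35 (mod 199).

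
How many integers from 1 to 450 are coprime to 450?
120

450 = 2 × 3^2 × 5^2
φ(n) = n × ∏(1 - 1/p) for each prime p dividing n
φ(450) = 450 × (1 - 1/2) × (1 - 1/3) × (1 - 1/5) = 120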